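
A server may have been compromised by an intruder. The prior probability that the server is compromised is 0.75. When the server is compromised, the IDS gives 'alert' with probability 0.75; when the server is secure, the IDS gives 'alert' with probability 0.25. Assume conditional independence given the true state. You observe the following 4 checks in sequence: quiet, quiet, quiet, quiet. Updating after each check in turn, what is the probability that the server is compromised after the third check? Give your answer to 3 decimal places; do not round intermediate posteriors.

Apply Bayes' rule sequentially, carrying P(compromised) forward.
After 'quiet': P(compromised) = 0.25·0.7500 / (0.25·0.7500 + 0.75·0.2500) ≈ 0.5000
After 'quiet': P(compromised) = 0.25·0.5000 / (0.25·0.5000 + 0.75·0.5000) ≈ 0.2500
After 'quiet': P(compromised) = 0.25·0.2500 / (0.25·0.2500 + 0.75·0.7500) ≈ 0.1000

0.100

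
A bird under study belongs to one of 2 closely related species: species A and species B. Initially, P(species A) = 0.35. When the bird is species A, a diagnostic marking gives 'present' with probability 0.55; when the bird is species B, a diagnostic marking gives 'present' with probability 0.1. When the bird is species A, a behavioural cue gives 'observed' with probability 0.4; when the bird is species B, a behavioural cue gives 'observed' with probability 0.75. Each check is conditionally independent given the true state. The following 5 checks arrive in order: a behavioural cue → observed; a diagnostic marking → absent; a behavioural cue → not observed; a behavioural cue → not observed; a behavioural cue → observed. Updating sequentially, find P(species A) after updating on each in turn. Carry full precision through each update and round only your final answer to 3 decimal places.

0.306

Apply Bayes' rule sequentially, carrying P(species A) forward.
After a behavioural cue='observed': P(species A) = 0.4·0.3500 / (0.4·0.3500 + 0.75·0.6500) ≈ 0.2231
After a diagnostic marking='absent': P(species A) = 0.45·0.2231 / (0.45·0.2231 + 0.9·0.7769) ≈ 0.1256
After a behavioural cue='not observed': P(species A) = 0.6·0.1256 / (0.6·0.1256 + 0.25·0.8744) ≈ 0.2563
After a behavioural cue='not observed': P(species A) = 0.6·0.2563 / (0.6·0.2563 + 0.25·0.7437) ≈ 0.4527
After a behavioural cue='observed': P(species A) = 0.4·0.4527 / (0.4·0.4527 + 0.75·0.5473) ≈ 0.3061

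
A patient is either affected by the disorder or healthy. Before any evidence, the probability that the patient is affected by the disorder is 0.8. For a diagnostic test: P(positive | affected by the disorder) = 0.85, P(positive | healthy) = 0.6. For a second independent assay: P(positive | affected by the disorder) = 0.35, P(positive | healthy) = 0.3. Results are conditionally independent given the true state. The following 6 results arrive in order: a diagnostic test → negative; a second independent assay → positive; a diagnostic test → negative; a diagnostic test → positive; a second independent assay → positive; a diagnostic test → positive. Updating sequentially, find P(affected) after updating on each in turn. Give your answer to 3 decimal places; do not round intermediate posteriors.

After a diagnostic test='negative': P(affected) = 0.15·0.8000 / (0.15·0.8000 + 0.4·0.2000) ≈ 0.6000
After a second independent assay='positive': P(affected) = 0.35·0.6000 / (0.35·0.6000 + 0.3·0.4000) ≈ 0.6364
After a diagnostic test='negative': P(affected) = 0.15·0.6364 / (0.15·0.6364 + 0.4·0.3636) ≈ 0.3962
After a diagnostic test='positive': P(affected) = 0.85·0.3962 / (0.85·0.3962 + 0.6·0.6038) ≈ 0.4818
After a second independent assay='positive': P(affected) = 0.35·0.4818 / (0.35·0.4818 + 0.3·0.5182) ≈ 0.5203
After a diagnostic test='positive': P(affected) = 0.85·0.5203 / (0.85·0.5203 + 0.6·0.4797) ≈ 0.6058

0.606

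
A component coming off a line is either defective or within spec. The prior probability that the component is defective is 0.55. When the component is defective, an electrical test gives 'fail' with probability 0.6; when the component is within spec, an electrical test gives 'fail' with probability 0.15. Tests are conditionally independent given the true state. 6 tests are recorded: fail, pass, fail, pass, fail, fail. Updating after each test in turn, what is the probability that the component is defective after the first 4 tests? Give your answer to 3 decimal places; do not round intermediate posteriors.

0.812

After 'fail': P(defective) = 0.6·0.5500 / (0.6·0.5500 + 0.15·0.4500) ≈ 0.8302
After 'pass': P(defective) = 0.4·0.8302 / (0.4·0.8302 + 0.85·0.1698) ≈ 0.6970
After 'fail': P(defective) = 0.6·0.6970 / (0.6·0.6970 + 0.15·0.3030) ≈ 0.9020
After 'pass': P(defective) = 0.4·0.9020 / (0.4·0.9020 + 0.85·0.0980) ≈ 0.8124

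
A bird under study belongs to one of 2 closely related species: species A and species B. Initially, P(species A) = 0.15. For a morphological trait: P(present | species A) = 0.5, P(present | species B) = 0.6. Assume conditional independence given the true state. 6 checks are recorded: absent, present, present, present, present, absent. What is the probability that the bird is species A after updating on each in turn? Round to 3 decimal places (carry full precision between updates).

0.117

After 'absent': P(species A) = 0.5·0.1500 / (0.5·0.1500 + 0.4·0.8500) ≈ 0.1807
After 'present': P(species A) = 0.5·0.1807 / (0.5·0.1807 + 0.6·0.8193) ≈ 0.1553
After 'present': P(species A) = 0.5·0.1553 / (0.5·0.1553 + 0.6·0.8447) ≈ 0.1328
After 'present': P(species A) = 0.5·0.1328 / (0.5·0.1328 + 0.6·0.8672) ≈ 0.1132
After 'present': P(species A) = 0.5·0.1132 / (0.5·0.1132 + 0.6·0.8868) ≈ 0.0962
After 'absent': P(species A) = 0.5·0.0962 / (0.5·0.0962 + 0.4·0.9038) ≈ 0.1174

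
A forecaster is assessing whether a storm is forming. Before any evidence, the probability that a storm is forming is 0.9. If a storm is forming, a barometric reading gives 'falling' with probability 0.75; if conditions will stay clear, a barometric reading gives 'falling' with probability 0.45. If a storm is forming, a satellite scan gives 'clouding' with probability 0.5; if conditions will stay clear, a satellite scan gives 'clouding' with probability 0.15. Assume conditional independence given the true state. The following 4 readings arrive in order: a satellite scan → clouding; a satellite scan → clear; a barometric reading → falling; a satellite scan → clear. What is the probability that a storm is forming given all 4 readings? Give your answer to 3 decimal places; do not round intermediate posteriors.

0.945

Each posterior becomes the prior for the next update.
After a satellite scan='clouding': P(storm) = 0.5·0.9000 / (0.5·0.9000 + 0.15·0.1000) ≈ 0.9677
After a satellite scan='clear': P(storm) = 0.5·0.9677 / (0.5·0.9677 + 0.85·0.0323) ≈ 0.9464
After a barometric reading='falling': P(storm) = 0.75·0.9464 / (0.75·0.9464 + 0.45·0.0536) ≈ 0.9671
After a satellite scan='clear': P(storm) = 0.5·0.9671 / (0.5·0.9671 + 0.85·0.0329) ≈ 0.9454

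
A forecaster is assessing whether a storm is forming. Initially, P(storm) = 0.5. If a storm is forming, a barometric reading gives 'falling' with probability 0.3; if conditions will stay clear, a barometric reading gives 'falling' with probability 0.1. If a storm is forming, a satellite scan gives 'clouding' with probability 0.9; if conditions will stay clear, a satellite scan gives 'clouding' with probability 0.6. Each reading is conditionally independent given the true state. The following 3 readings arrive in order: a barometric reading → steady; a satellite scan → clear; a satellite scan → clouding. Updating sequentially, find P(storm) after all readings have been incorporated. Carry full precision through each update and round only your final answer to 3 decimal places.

Apply Bayes' rule sequentially, carrying P(storm) forward.
After a barometric reading='steady': P(storm) = 0.7·0.5000 / (0.7·0.5000 + 0.9·0.5000) ≈ 0.4375
After a satellite scan='clear': P(storm) = 0.1·0.4375 / (0.1·0.4375 + 0.4·0.5625) ≈ 0.1628
After a satellite scan='clouding': P(storm) = 0.9·0.1628 / (0.9·0.1628 + 0.6·0.8372) ≈ 0.2258

0.226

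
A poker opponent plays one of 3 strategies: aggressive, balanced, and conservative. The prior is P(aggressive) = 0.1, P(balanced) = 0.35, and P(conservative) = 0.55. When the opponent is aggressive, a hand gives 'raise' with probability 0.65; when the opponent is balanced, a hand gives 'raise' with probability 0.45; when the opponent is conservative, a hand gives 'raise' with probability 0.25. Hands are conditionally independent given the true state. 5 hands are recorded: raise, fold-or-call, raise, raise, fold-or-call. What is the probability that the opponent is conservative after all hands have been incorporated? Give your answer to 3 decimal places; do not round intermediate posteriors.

After 'raise': normaliser = 0.65·0.1000 + 0.45·0.3500 + 0.25·0.5500; P(aggressive) ≈ 0.1806, P(balanced) ≈ 0.4375, P(conservative) ≈ 0.3819
After 'fold-or-call': normaliser = 0.35·0.1806 + 0.55·0.4375 + 0.75·0.3819; P(aggressive) ≈ 0.1071, P(balanced) ≈ 0.4076, P(conservative) ≈ 0.4853
After 'raise': normaliser = 0.65·0.1071 + 0.45·0.4076 + 0.25·0.4853; P(aggressive) ≈ 0.1859, P(balanced) ≈ 0.4900, P(conservative) ≈ 0.3241
After 'raise': normaliser = 0.65·0.1859 + 0.45·0.4900 + 0.25·0.3241; P(aggressive) ≈ 0.2861, P(balanced) ≈ 0.5221, P(conservative) ≈ 0.1918
After 'fold-or-call': normaliser = 0.35·0.2861 + 0.55·0.5221 + 0.75·0.1918; P(aggressive) ≈ 0.1885, P(balanced) ≈ 0.5406, P(conservative) ≈ 0.2709

0.271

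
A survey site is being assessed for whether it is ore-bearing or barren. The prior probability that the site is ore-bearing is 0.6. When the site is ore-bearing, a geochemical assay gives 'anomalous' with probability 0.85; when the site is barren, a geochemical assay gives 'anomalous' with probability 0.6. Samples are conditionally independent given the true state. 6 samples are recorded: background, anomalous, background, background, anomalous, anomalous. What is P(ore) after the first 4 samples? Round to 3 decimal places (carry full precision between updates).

0.101

Apply Bayes' rule sequentially, carrying P(ore) forward.
After 'background': P(ore) = 0.15·0.6000 / (0.15·0.6000 + 0.4·0.4000) ≈ 0.3600
After 'anomalous': P(ore) = 0.85·0.3600 / (0.85·0.3600 + 0.6·0.6400) ≈ 0.4435
After 'background': P(ore) = 0.15·0.4435 / (0.15·0.4435 + 0.4·0.5565) ≈ 0.2301
After 'background': P(ore) = 0.15·0.2301 / (0.15·0.2301 + 0.4·0.7699) ≈ 0.1008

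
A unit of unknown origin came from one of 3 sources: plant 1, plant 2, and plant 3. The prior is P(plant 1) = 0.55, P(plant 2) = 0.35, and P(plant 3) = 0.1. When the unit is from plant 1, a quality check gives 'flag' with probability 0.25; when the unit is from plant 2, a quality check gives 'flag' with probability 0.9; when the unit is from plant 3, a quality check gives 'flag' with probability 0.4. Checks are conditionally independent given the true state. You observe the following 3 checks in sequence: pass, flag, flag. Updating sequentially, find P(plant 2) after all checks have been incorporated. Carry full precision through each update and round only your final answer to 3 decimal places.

0.445

After 'pass': normaliser = 0.75·0.5500 + 0.1·0.3500 + 0.6·0.1000; P(plant 1) ≈ 0.8128, P(plant 2) ≈ 0.0690, P(plant 3) ≈ 0.1182
After 'flag': normaliser = 0.25·0.8128 + 0.9·0.0690 + 0.4·0.1182; P(plant 1) ≈ 0.6501, P(plant 2) ≈ 0.1986, P(plant 3) ≈ 0.1513
After 'flag': normaliser = 0.25·0.6501 + 0.9·0.1986 + 0.4·0.1513; P(plant 1) ≈ 0.4045, P(plant 2) ≈ 0.4448, P(plant 3) ≈ 0.1506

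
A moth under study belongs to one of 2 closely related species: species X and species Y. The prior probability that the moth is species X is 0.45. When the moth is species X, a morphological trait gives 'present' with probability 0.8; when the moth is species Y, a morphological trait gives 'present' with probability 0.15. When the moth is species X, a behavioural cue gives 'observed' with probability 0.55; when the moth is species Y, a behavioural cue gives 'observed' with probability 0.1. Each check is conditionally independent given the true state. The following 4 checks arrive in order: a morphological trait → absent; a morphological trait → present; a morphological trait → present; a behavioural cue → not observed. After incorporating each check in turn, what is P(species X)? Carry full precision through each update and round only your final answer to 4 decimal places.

After a morphological trait='absent': P(species X) = 0.2·0.4500 / (0.2·0.4500 + 0.85·0.5500) ≈ 0.1614
After a morphological trait='present': P(species X) = 0.8·0.1614 / (0.8·0.1614 + 0.15·0.8386) ≈ 0.5066
After a morphological trait='present': P(species X) = 0.8·0.5066 / (0.8·0.5066 + 0.15·0.4934) ≈ 0.8456
After a behavioural cue='not observed': P(species X) = 0.45·0.8456 / (0.45·0.8456 + 0.9·0.1544) ≈ 0.7325

0.7325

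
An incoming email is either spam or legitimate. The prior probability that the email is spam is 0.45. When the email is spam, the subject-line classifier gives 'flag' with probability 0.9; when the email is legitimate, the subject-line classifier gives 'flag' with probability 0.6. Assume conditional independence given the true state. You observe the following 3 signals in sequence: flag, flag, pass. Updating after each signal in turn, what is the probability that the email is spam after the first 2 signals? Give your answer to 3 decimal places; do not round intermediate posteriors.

After 'flag': P(spam) = 0.9·0.4500 / (0.9·0.4500 + 0.6·0.5500) ≈ 0.5510
After 'flag': P(spam) = 0.9·0.5510 / (0.9·0.5510 + 0.6·0.4490) ≈ 0.6480

0.648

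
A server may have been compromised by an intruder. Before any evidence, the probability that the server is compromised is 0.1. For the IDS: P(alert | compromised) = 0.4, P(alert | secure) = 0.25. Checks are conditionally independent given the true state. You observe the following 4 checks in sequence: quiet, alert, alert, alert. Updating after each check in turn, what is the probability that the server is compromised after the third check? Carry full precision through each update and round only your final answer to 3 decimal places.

0.185

After 'quiet': P(compromised) = 0.6·0.1000 / (0.6·0.1000 + 0.75·0.9000) ≈ 0.0816
After 'alert': P(compromised) = 0.4·0.0816 / (0.4·0.0816 + 0.25·0.9184) ≈ 0.1245
After 'alert': P(compromised) = 0.4·0.1245 / (0.4·0.1245 + 0.25·0.8755) ≈ 0.1854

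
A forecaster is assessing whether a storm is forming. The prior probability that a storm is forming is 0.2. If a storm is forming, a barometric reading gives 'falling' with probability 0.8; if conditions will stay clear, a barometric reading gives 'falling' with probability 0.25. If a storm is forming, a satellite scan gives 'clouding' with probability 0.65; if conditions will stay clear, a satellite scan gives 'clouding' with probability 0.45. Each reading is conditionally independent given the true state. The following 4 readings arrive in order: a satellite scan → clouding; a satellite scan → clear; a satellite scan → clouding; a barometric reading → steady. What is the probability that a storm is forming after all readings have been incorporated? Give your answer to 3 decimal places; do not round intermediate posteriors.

Each posterior becomes the prior for the next update.
After a satellite scan='clouding': P(storm) = 0.65·0.2000 / (0.65·0.2000 + 0.45·0.8000) ≈ 0.2653
After a satellite scan='clear': P(storm) = 0.35·0.2653 / (0.35·0.2653 + 0.55·0.7347) ≈ 0.1869
After a satellite scan='clouding': P(storm) = 0.65·0.1869 / (0.65·0.1869 + 0.45·0.8131) ≈ 0.2492
After a barometric reading='steady': P(storm) = 0.2·0.2492 / (0.2·0.2492 + 0.75·0.7508) ≈ 0.0813

0.081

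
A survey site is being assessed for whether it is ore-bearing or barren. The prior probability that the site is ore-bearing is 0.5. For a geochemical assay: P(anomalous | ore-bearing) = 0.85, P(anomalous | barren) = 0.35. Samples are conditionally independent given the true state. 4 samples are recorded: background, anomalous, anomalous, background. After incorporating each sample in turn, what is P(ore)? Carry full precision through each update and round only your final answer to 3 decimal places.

0.239

After 'background': P(ore) = 0.15·0.5000 / (0.15·0.5000 + 0.65·0.5000) ≈ 0.1875
After 'anomalous': P(ore) = 0.85·0.1875 / (0.85·0.1875 + 0.35·0.8125) ≈ 0.3592
After 'anomalous': P(ore) = 0.85·0.3592 / (0.85·0.3592 + 0.35·0.6408) ≈ 0.5765
After 'background': P(ore) = 0.15·0.5765 / (0.15·0.5765 + 0.65·0.4235) ≈ 0.2390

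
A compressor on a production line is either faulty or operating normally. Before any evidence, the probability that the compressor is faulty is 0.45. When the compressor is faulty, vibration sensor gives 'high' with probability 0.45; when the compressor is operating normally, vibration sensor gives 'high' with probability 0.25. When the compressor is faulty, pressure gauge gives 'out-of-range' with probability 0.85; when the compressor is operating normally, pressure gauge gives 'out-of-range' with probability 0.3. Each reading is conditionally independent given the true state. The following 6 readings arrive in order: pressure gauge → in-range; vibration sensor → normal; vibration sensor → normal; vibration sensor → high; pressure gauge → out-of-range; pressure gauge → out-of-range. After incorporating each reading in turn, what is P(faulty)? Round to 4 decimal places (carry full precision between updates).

0.5767

After pressure gauge='in-range': P(faulty) = 0.15·0.4500 / (0.15·0.4500 + 0.7·0.5500) ≈ 0.1492
After vibration sensor='normal': P(faulty) = 0.55·0.1492 / (0.55·0.1492 + 0.75·0.8508) ≈ 0.1139
After vibration sensor='normal': P(faulty) = 0.55·0.1139 / (0.55·0.1139 + 0.75·0.8861) ≈ 0.0862
After vibration sensor='high': P(faulty) = 0.45·0.0862 / (0.45·0.0862 + 0.25·0.9138) ≈ 0.1451
After pressure gauge='out-of-range': P(faulty) = 0.85·0.1451 / (0.85·0.1451 + 0.3·0.8549) ≈ 0.3247
After pressure gauge='out-of-range': P(faulty) = 0.85·0.3247 / (0.85·0.3247 + 0.3·0.6753) ≈ 0.5767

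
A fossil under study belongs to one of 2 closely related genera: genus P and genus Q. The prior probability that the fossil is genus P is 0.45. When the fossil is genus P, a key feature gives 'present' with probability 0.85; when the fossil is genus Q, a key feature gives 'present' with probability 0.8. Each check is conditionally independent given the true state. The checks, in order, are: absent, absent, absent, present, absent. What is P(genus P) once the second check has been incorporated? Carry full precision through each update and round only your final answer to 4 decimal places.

0.3152

After 'absent': P(genus P) = 0.15·0.4500 / (0.15·0.4500 + 0.2·0.5500) ≈ 0.3803
After 'absent': P(genus P) = 0.15·0.3803 / (0.15·0.3803 + 0.2·0.6197) ≈ 0.3152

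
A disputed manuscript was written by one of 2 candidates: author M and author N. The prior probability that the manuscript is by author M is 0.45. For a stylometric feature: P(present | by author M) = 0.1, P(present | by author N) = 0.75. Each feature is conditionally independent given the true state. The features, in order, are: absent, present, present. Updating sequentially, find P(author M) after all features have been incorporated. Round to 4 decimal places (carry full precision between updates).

0.0498

After 'absent': P(author M) = 0.9·0.4500 / (0.9·0.4500 + 0.25·0.5500) ≈ 0.7465
After 'present': P(author M) = 0.1·0.7465 / (0.1·0.7465 + 0.75·0.2535) ≈ 0.2820
After 'present': P(author M) = 0.1·0.2820 / (0.1·0.2820 + 0.75·0.7180) ≈ 0.0498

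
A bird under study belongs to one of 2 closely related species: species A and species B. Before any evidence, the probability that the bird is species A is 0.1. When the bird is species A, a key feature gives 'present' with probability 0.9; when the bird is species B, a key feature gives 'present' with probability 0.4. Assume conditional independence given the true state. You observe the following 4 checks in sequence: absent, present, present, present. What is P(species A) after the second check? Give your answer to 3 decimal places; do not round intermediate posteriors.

After 'absent': P(species A) = 0.1·0.1000 / (0.1·0.1000 + 0.6·0.9000) ≈ 0.0182
After 'present': P(species A) = 0.9·0.0182 / (0.9·0.0182 + 0.4·0.9818) ≈ 0.0400

0.040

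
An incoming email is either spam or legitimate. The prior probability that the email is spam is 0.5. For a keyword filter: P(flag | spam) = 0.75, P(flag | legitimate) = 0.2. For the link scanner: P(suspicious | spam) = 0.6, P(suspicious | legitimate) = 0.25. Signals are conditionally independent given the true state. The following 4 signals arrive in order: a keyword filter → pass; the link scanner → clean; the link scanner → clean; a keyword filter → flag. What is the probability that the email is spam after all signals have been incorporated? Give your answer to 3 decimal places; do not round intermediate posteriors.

0.250

Apply Bayes' rule sequentially, carrying P(spam) forward.
After a keyword filter='pass': P(spam) = 0.25·0.5000 / (0.25·0.5000 + 0.8·0.5000) ≈ 0.2381
After the link scanner='clean': P(spam) = 0.4·0.2381 / (0.4·0.2381 + 0.75·0.7619) ≈ 0.1429
After the link scanner='clean': P(spam) = 0.4·0.1429 / (0.4·0.1429 + 0.75·0.8571) ≈ 0.0816
After a keyword filter='flag': P(spam) = 0.75·0.0816 / (0.75·0.0816 + 0.2·0.9184) ≈ 0.2500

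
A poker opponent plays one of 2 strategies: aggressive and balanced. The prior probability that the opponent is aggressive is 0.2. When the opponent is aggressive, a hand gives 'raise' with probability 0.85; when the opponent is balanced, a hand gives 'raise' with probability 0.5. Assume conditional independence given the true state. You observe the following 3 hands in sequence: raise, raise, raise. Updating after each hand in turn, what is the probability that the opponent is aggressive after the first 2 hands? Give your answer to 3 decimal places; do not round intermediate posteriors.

After 'raise': P(aggressive) = 0.85·0.2000 / (0.85·0.2000 + 0.5·0.8000) ≈ 0.2982
After 'raise': P(aggressive) = 0.85·0.2982 / (0.85·0.2982 + 0.5·0.7018) ≈ 0.4194

0.419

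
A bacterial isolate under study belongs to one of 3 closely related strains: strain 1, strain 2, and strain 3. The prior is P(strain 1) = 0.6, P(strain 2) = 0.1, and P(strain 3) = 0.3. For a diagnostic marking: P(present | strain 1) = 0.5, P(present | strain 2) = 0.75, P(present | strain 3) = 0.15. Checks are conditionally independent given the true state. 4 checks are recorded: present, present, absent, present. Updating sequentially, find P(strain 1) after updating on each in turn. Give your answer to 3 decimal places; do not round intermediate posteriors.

0.767

After 'present': normaliser = 0.5·0.6000 + 0.75·0.1000 + 0.15·0.3000; P(strain 1) ≈ 0.7143, P(strain 2) ≈ 0.1786, P(strain 3) ≈ 0.1071
After 'present': normaliser = 0.5·0.7143 + 0.75·0.1786 + 0.15·0.1071; P(strain 1) ≈ 0.7042, P(strain 2) ≈ 0.2641, P(strain 3) ≈ 0.0317
After 'absent': normaliser = 0.5·0.7042 + 0.25·0.2641 + 0.85·0.0317; P(strain 1) ≈ 0.7911, P(strain 2) ≈ 0.1483, P(strain 3) ≈ 0.0605
After 'present': normaliser = 0.5·0.7911 + 0.75·0.1483 + 0.15·0.0605; P(strain 1) ≈ 0.7668, P(strain 2) ≈ 0.2156, P(strain 3) ≈ 0.0176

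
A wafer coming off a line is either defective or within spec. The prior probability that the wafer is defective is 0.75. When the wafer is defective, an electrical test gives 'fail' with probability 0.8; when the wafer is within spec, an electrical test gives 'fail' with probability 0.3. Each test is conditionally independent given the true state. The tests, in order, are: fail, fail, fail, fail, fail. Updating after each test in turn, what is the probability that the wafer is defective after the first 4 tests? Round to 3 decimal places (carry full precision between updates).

Each posterior becomes the prior for the next update.
After 'fail': P(defective) = 0.8·0.7500 / (0.8·0.7500 + 0.3·0.2500) ≈ 0.8889
After 'fail': P(defective) = 0.8·0.8889 / (0.8·0.8889 + 0.3·0.1111) ≈ 0.9552
After 'fail': P(defective) = 0.8·0.9552 / (0.8·0.9552 + 0.3·0.0448) ≈ 0.9827
After 'fail': P(defective) = 0.8·0.9827 / (0.8·0.9827 + 0.3·0.0173) ≈ 0.9935

0.993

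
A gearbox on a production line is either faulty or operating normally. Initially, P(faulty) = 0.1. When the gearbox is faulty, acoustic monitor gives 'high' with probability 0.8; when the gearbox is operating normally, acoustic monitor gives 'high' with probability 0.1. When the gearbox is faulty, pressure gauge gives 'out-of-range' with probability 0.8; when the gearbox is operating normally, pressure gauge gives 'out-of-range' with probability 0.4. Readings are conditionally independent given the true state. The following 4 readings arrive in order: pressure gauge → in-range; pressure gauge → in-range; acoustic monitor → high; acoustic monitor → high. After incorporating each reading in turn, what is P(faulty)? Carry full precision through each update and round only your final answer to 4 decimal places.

0.4414

After pressure gauge='in-range': P(faulty) = 0.2·0.1000 / (0.2·0.1000 + 0.6·0.9000) ≈ 0.0357
After pressure gauge='in-range': P(faulty) = 0.2·0.0357 / (0.2·0.0357 + 0.6·0.9643) ≈ 0.0122
After acoustic monitor='high': P(faulty) = 0.8·0.0122 / (0.8·0.0122 + 0.1·0.9878) ≈ 0.0899
After acoustic monitor='high': P(faulty) = 0.8·0.0899 / (0.8·0.0899 + 0.1·0.9101) ≈ 0.4414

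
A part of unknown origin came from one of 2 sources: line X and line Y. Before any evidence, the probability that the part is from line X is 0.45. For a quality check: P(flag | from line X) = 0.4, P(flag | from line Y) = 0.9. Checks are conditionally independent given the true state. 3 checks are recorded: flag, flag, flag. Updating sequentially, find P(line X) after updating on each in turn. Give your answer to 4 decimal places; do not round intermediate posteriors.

0.0670

After 'flag': P(line X) = 0.4·0.4500 / (0.4·0.4500 + 0.9·0.5500) ≈ 0.2667
After 'flag': P(line X) = 0.4·0.2667 / (0.4·0.2667 + 0.9·0.7333) ≈ 0.1391
After 'flag': P(line X) = 0.4·0.1391 / (0.4·0.1391 + 0.9·0.8609) ≈ 0.0670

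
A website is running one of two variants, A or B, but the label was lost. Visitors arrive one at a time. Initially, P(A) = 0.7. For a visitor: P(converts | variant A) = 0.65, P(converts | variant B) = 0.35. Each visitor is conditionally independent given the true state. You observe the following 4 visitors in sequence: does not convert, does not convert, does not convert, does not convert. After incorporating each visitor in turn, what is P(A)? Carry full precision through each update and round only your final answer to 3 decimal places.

Each posterior becomes the prior for the next update.
After 'does not convert': P(A) = 0.35·0.7000 / (0.35·0.7000 + 0.65·0.3000) ≈ 0.5568
After 'does not convert': P(A) = 0.35·0.5568 / (0.35·0.5568 + 0.65·0.4432) ≈ 0.4035
After 'does not convert': P(A) = 0.35·0.4035 / (0.35·0.4035 + 0.65·0.5965) ≈ 0.2670
After 'does not convert': P(A) = 0.35·0.2670 / (0.35·0.2670 + 0.65·0.7330) ≈ 0.1640

0.164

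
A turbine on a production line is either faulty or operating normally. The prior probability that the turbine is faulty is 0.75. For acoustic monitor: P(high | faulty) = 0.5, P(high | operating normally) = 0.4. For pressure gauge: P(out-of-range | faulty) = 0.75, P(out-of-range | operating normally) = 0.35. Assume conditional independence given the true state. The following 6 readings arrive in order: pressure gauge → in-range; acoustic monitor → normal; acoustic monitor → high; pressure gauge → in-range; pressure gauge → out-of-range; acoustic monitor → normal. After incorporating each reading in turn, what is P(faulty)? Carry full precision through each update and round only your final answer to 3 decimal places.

After pressure gauge='in-range': P(faulty) = 0.25·0.7500 / (0.25·0.7500 + 0.65·0.2500) ≈ 0.5357
After acoustic monitor='normal': P(faulty) = 0.5·0.5357 / (0.5·0.5357 + 0.6·0.4643) ≈ 0.4902
After acoustic monitor='high': P(faulty) = 0.5·0.4902 / (0.5·0.4902 + 0.4·0.5098) ≈ 0.5459
After pressure gauge='in-range': P(faulty) = 0.25·0.5459 / (0.25·0.5459 + 0.65·0.4541) ≈ 0.3161
After pressure gauge='out-of-range': P(faulty) = 0.75·0.3161 / (0.75·0.3161 + 0.35·0.6839) ≈ 0.4976
After acoustic monitor='normal': P(faulty) = 0.5·0.4976 / (0.5·0.4976 + 0.6·0.5024) ≈ 0.4522

0.452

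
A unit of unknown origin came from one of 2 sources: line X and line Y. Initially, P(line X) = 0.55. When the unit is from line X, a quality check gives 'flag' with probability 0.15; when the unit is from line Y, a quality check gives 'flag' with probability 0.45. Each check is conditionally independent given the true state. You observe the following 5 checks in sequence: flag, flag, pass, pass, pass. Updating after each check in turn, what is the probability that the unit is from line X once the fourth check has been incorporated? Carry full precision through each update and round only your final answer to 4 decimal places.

0.2449

Each posterior becomes the prior for the next update.
After 'flag': P(line X) = 0.15·0.5500 / (0.15·0.5500 + 0.45·0.4500) ≈ 0.2895
After 'flag': P(line X) = 0.15·0.2895 / (0.15·0.2895 + 0.45·0.7105) ≈ 0.1196
After 'pass': P(line X) = 0.85·0.1196 / (0.85·0.1196 + 0.55·0.8804) ≈ 0.1735
After 'pass': P(line X) = 0.85·0.1735 / (0.85·0.1735 + 0.55·0.8265) ≈ 0.2449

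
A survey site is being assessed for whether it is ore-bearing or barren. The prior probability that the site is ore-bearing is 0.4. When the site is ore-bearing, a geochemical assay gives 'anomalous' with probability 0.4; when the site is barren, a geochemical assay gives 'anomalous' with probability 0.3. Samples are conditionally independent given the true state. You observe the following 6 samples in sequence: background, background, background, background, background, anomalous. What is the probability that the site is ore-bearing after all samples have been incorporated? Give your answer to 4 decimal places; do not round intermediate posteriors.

0.2914

Apply Bayes' rule sequentially, carrying P(ore) forward.
After 'background': P(ore) = 0.6·0.4000 / (0.6·0.4000 + 0.7·0.6000) ≈ 0.3636
After 'background': P(ore) = 0.6·0.3636 / (0.6·0.3636 + 0.7·0.6364) ≈ 0.3288
After 'background': P(ore) = 0.6·0.3288 / (0.6·0.3288 + 0.7·0.6712) ≈ 0.2957
After 'background': P(ore) = 0.6·0.2957 / (0.6·0.2957 + 0.7·0.7043) ≈ 0.2646
After 'background': P(ore) = 0.6·0.2646 / (0.6·0.2646 + 0.7·0.7354) ≈ 0.2357
After 'anomalous': P(ore) = 0.4·0.2357 / (0.4·0.2357 + 0.3·0.7643) ≈ 0.2914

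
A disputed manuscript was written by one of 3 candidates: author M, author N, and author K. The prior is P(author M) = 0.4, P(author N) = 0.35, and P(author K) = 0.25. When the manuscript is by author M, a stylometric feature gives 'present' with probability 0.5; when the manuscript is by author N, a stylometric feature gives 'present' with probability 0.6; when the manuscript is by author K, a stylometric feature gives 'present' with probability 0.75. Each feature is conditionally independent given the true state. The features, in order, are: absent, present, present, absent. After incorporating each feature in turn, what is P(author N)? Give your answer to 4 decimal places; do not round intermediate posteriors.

After 'absent': normaliser = 0.5·0.4000 + 0.4·0.3500 + 0.25·0.2500; P(author M) ≈ 0.4969, P(author N) ≈ 0.3478, P(author K) ≈ 0.1553
After 'present': normaliser = 0.5·0.4969 + 0.6·0.3478 + 0.75·0.1553; P(author M) ≈ 0.4331, P(author N) ≈ 0.3638, P(author K) ≈ 0.2030
After 'present': normaliser = 0.5·0.4331 + 0.6·0.3638 + 0.75·0.2030; P(author M) ≈ 0.3689, P(author N) ≈ 0.3718, P(author K) ≈ 0.2593
After 'absent': normaliser = 0.5·0.3689 + 0.4·0.3718 + 0.25·0.2593; P(author M) ≈ 0.4634, P(author N) ≈ 0.3737, P(author K) ≈ 0.1629

0.3737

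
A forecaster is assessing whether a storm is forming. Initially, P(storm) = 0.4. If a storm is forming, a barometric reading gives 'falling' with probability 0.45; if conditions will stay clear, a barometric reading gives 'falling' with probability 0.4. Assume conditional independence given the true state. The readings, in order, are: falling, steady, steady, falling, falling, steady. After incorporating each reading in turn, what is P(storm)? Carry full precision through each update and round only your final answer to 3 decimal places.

0.422

After 'falling': P(storm) = 0.45·0.4000 / (0.45·0.4000 + 0.4·0.6000) ≈ 0.4286
After 'steady': P(storm) = 0.55·0.4286 / (0.55·0.4286 + 0.6·0.5714) ≈ 0.4074
After 'steady': P(storm) = 0.55·0.4074 / (0.55·0.4074 + 0.6·0.5926) ≈ 0.3866
After 'falling': P(storm) = 0.45·0.3866 / (0.45·0.3866 + 0.4·0.6134) ≈ 0.4149
After 'falling': P(storm) = 0.45·0.4149 / (0.45·0.4149 + 0.4·0.5851) ≈ 0.4437
After 'steady': P(storm) = 0.55·0.4437 / (0.55·0.4437 + 0.6·0.5563) ≈ 0.4223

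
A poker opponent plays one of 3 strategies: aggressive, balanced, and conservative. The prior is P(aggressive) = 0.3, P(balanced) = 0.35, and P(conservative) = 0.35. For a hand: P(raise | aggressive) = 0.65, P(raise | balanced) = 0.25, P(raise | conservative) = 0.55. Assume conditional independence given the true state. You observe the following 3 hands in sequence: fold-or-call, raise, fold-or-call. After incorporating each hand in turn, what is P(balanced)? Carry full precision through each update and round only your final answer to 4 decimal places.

0.4391

Apply Bayes' rule sequentially, carrying P(balanced) forward.
After 'fold-or-call': normaliser = 0.35·0.3000 + 0.75·0.3500 + 0.45·0.3500; P(aggressive) ≈ 0.2000, P(balanced) ≈ 0.5000, P(conservative) ≈ 0.3000
After 'raise': normaliser = 0.65·0.2000 + 0.25·0.5000 + 0.55·0.3000; P(aggressive) ≈ 0.3095, P(balanced) ≈ 0.2976, P(conservative) ≈ 0.3929
After 'fold-or-call': normaliser = 0.35·0.3095 + 0.75·0.2976 + 0.45·0.3929; P(aggressive) ≈ 0.2131, P(balanced) ≈ 0.4391, P(conservative) ≈ 0.3478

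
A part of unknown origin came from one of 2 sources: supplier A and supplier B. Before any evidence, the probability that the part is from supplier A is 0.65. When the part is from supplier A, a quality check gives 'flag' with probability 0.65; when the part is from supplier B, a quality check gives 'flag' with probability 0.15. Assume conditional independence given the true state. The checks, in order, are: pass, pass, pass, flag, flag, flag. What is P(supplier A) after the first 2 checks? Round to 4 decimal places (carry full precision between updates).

0.2395

After 'pass': P(supplier A) = 0.35·0.6500 / (0.35·0.6500 + 0.85·0.3500) ≈ 0.4333
After 'pass': P(supplier A) = 0.35·0.4333 / (0.35·0.4333 + 0.85·0.5667) ≈ 0.2395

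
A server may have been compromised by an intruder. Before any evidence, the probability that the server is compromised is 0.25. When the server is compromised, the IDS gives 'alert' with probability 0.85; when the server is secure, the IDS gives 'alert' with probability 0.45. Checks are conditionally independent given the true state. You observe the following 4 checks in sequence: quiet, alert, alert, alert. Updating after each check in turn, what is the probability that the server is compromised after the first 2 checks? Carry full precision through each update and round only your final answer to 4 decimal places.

After 'quiet': P(compromised) = 0.15·0.2500 / (0.15·0.2500 + 0.55·0.7500) ≈ 0.0833
After 'alert': P(compromised) = 0.85·0.0833 / (0.85·0.0833 + 0.45·0.9167) ≈ 0.1466

0.1466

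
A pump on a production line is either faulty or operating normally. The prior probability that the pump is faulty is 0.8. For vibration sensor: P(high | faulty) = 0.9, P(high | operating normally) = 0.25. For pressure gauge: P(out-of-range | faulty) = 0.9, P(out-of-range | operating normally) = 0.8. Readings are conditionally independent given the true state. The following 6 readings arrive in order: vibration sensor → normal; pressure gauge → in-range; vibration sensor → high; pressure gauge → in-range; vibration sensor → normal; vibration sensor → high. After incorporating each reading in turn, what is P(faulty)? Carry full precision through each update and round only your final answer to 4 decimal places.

Each posterior becomes the prior for the next update.
After vibration sensor='normal': P(faulty) = 0.1·0.8000 / (0.1·0.8000 + 0.75·0.2000) ≈ 0.3478
After pressure gauge='in-range': P(faulty) = 0.1·0.3478 / (0.1·0.3478 + 0.2·0.6522) ≈ 0.2105
After vibration sensor='high': P(faulty) = 0.9·0.2105 / (0.9·0.2105 + 0.25·0.7895) ≈ 0.4898
After pressure gauge='in-range': P(faulty) = 0.1·0.4898 / (0.1·0.4898 + 0.2·0.5102) ≈ 0.3243
After vibration sensor='normal': P(faulty) = 0.1·0.3243 / (0.1·0.3243 + 0.75·0.6757) ≈ 0.0602
After vibration sensor='high': P(faulty) = 0.9·0.0602 / (0.9·0.0602 + 0.25·0.9398) ≈ 0.1873

0.1873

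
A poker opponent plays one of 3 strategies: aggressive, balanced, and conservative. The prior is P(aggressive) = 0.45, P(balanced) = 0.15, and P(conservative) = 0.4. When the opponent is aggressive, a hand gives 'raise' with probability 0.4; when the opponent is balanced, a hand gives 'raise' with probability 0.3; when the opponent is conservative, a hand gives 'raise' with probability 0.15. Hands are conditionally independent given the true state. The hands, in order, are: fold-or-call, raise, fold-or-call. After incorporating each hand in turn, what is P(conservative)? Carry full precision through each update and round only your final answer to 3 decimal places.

After 'fold-or-call': normaliser = 0.6·0.4500 + 0.7·0.1500 + 0.85·0.4000; P(aggressive) ≈ 0.3776, P(balanced) ≈ 0.1469, P(conservative) ≈ 0.4755
After 'raise': normaliser = 0.4·0.3776 + 0.3·0.1469 + 0.15·0.4755; P(aggressive) ≈ 0.5669, P(balanced) ≈ 0.1654, P(conservative) ≈ 0.2677
After 'fold-or-call': normaliser = 0.6·0.5669 + 0.7·0.1654 + 0.85·0.2677; P(aggressive) ≈ 0.4977, P(balanced) ≈ 0.1694, P(conservative) ≈ 0.3329

0.333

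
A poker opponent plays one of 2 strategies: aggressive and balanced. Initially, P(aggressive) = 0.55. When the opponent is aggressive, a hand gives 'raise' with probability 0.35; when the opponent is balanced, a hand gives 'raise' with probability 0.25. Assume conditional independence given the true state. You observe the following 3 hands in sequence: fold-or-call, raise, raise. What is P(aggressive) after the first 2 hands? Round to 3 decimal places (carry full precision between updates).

0.597

Each posterior becomes the prior for the next update.
After 'fold-or-call': P(aggressive) = 0.65·0.5500 / (0.65·0.5500 + 0.75·0.4500) ≈ 0.5144
After 'raise': P(aggressive) = 0.35·0.5144 / (0.35·0.5144 + 0.25·0.4856) ≈ 0.5973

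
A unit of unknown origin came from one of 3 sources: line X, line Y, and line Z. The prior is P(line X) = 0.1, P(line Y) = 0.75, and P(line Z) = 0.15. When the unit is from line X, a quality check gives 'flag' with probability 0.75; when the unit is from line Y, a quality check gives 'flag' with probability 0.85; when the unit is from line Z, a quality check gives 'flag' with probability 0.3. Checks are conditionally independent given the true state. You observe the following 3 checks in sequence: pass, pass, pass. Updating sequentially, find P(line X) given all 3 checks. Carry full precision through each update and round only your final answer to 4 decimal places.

0.0281

Each posterior becomes the prior for the next update.
After 'pass': normaliser = 0.25·0.1000 + 0.15·0.7500 + 0.7·0.1500; P(line X) ≈ 0.1031, P(line Y) ≈ 0.4639, P(line Z) ≈ 0.4330
After 'pass': normaliser = 0.25·0.1031 + 0.15·0.4639 + 0.7·0.4330; P(line X) ≈ 0.0647, P(line Y) ≈ 0.1746, P(line Z) ≈ 0.7607
After 'pass': normaliser = 0.25·0.0647 + 0.15·0.1746 + 0.7·0.7607; P(line X) ≈ 0.0281, P(line Y) ≈ 0.0456, P(line Z) ≈ 0.9263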